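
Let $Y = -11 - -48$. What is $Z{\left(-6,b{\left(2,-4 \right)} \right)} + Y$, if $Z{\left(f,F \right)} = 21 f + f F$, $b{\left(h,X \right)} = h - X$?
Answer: $-125$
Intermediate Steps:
$Z{\left(f,F \right)} = 21 f + F f$
$Y = 37$ ($Y = -11 + 48 = 37$)
$Z{\left(-6,b{\left(2,-4 \right)} \right)} + Y = - 6 \left(21 + \left(2 - -4\right)\right) + 37 = - 6 \left(21 + \left(2 + 4\right)\right) + 37 = - 6 \left(21 + 6\right) + 37 = \left(-6\right) 27 + 37 = -162 + 37 = -125$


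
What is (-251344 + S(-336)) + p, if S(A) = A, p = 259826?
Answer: 8146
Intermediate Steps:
(-251344 + S(-336)) + p = (-251344 - 336) + 259826 = -251680 + 259826 = 8146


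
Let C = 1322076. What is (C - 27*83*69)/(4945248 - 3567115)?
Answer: 1167447/1378133 ≈ 0.84712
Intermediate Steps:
(C - 27*83*69)/(4945248 - 3567115) = (1322076 - 27*83*69)/(4945248 - 3567115) = (1322076 - 2241*69)/1378133 = (1322076 - 154629)*(1/1378133) = 1167447*(1/1378133) = 1167447/1378133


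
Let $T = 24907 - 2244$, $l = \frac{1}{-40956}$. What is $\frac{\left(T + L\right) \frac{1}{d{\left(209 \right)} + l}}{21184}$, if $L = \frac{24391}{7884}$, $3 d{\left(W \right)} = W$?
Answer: $\frac{609901335479}{39711450540096} \approx 0.015358$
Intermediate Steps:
$d{\left(W \right)} = \frac{W}{3}$
$L = \frac{24391}{7884}$ ($L = 24391 \cdot \frac{1}{7884} = \frac{24391}{7884} \approx 3.0937$)
$l = - \frac{1}{40956} \approx -2.4416 \cdot 10^{-5}$
$T = 22663$ ($T = 24907 + \left(-8441 + 6197\right) = 24907 - 2244 = 22663$)
$\frac{\left(T + L\right) \frac{1}{d{\left(209 \right)} + l}}{21184} = \frac{\left(22663 + \frac{24391}{7884}\right) \frac{1}{\frac{1}{3} \cdot 209 - \frac{1}{40956}}}{21184} = \frac{178699483}{7884 \left(\frac{209}{3} - \frac{1}{40956}\right)} \frac{1}{21184} = \frac{178699483}{7884 \cdot \frac{951089}{13652}} \cdot \frac{1}{21184} = \frac{178699483}{7884} \cdot \frac{13652}{951089} \cdot \frac{1}{21184} = \frac{609901335479}{1874596419} \cdot \frac{1}{21184} = \frac{609901335479}{39711450540096}$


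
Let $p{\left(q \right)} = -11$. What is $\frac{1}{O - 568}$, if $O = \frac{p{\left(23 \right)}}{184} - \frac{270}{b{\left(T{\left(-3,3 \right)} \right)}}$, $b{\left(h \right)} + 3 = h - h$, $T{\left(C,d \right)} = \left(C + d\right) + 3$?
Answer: $- \frac{184}{87963} \approx -0.0020918$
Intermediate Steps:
$T{\left(C,d \right)} = 3 + C + d$
$b{\left(h \right)} = -3$ ($b{\left(h \right)} = -3 + \left(h - h\right) = -3 + 0 = -3$)
$O = \frac{16549}{184}$ ($O = - \frac{11}{184} - \frac{270}{-3} = \left(-11\right) \frac{1}{184} - -90 = - \frac{11}{184} + 90 = \frac{16549}{184} \approx 89.94$)
$\frac{1}{O - 568} = \frac{1}{\frac{16549}{184} - 568} = \frac{1}{- \frac{87963}{184}} = - \frac{184}{87963}$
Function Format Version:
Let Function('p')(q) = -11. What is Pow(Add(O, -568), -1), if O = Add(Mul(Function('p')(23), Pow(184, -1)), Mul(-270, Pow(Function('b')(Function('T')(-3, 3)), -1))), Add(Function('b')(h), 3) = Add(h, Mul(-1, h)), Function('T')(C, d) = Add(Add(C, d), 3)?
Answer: Rational(-184, 87963) ≈ -0.0020918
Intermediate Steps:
Function('T')(C, d) = Add(3, C, d)
Function('b')(h) = -3 (Function('b')(h) = Add(-3, Add(h, Mul(-1, h))) = Add(-3, 0) = -3)
O = Rational(16549, 184) (O = Add(Mul(-11, Pow(184, -1)), Mul(-270, Pow(-3, -1))) = Add(Mul(-11, Rational(1, 184)), Mul(-270, Rational(-1, 3))) = Add(Rational(-11, 184), 90) = Rational(16549, 184) ≈ 89.940)
Pow(Add(O, -568), -1) = Pow(Add(Rational(16549, 184), -568), -1) = Pow(Rational(-87963, 184), -1) = Rational(-184, 87963)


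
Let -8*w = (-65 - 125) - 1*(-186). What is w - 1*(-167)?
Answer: 335/2 ≈ 167.50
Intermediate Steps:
w = 1/2 (w = -((-65 - 125) - 1*(-186))/8 = -(-190 + 186)/8 = -1/8*(-4) = 1/2 ≈ 0.50000)
w - 1*(-167) = 1/2 - 1*(-167) = 1/2 + 167 = 335/2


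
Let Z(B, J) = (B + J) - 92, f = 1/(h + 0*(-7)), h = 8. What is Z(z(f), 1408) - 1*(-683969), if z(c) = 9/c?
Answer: 685357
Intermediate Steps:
f = ⅛ (f = 1/(8 + 0*(-7)) = 1/(8 + 0) = 1/8 = ⅛ ≈ 0.12500)
Z(B, J) = -92 + B + J
Z(z(f), 1408) - 1*(-683969) = (-92 + 9/(⅛) + 1408) - 1*(-683969) = (-92 + 9*8 + 1408) + 683969 = (-92 + 72 + 1408) + 683969 = 1388 + 683969 = 685357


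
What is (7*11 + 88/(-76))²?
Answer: 2076481/361 ≈ 5752.0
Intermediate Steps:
(7*11 + 88/(-76))² = (77 + 88*(-1/76))² = (77 - 22/19)² = (1441/19)² = 2076481/361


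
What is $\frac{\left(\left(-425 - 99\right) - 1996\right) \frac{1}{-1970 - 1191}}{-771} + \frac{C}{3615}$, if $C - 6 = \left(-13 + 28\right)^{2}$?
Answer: $\frac{61540829}{978914285} \approx 0.062866$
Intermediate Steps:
$C = 231$ ($C = 6 + \left(-13 + 28\right)^{2} = 6 + 15^{2} = 6 + 225 = 231$)
$\frac{\left(\left(-425 - 99\right) - 1996\right) \frac{1}{-1970 - 1191}}{-771} + \frac{C}{3615} = \frac{\left(\left(-425 - 99\right) - 1996\right) \frac{1}{-1970 - 1191}}{-771} + \frac{231}{3615} = \frac{\left(-425 - 99\right) - 1996}{-3161} \left(- \frac{1}{771}\right) + 231 \cdot \frac{1}{3615} = \left(-524 - 1996\right) \left(- \frac{1}{3161}\right) \left(- \frac{1}{771}\right) + \frac{77}{1205} = \left(-2520\right) \left(- \frac{1}{3161}\right) \left(- \frac{1}{771}\right) + \frac{77}{1205} = \frac{2520}{3161} \left(- \frac{1}{771}\right) + \frac{77}{1205} = - \frac{840}{812377} + \frac{77}{1205} = \frac{61540829}{978914285}$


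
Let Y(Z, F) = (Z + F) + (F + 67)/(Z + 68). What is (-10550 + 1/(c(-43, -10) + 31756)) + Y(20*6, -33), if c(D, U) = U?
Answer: -7805587409/746031 ≈ -10463.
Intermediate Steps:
Y(Z, F) = F + Z + (67 + F)/(68 + Z) (Y(Z, F) = (F + Z) + (67 + F)/(68 + Z) = F + Z + (67 + F)/(68 + Z))
(-10550 + 1/(c(-43, -10) + 31756)) + Y(20*6, -33) = (-10550 + 1/(-10 + 31756)) + (67 + (20*6)² + 68*(20*6) + 69*(-33) - 660*6)/(68 + 20*6) = (-10550 + 1/31746) + (67 + 120² + 68*120 - 2277 - 33*120)/(68 + 120) = (-10550 + 1/31746) + (67 + 14400 + 8160 - 2277 - 3960)/188 = -334920299/31746 + (1/188)*16390 = -334920299/31746 + 8195/94 = -7805587409/746031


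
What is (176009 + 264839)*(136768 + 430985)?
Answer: 250292774544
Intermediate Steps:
(176009 + 264839)*(136768 + 430985) = 440848*567753 = 250292774544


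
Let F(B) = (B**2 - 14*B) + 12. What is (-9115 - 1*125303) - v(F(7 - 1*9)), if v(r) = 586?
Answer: -135004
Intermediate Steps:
F(B) = 12 + B**2 - 14*B
(-9115 - 1*125303) - v(F(7 - 1*9)) = (-9115 - 1*125303) - 1*586 = (-9115 - 125303) - 586 = -134418 - 586 = -135004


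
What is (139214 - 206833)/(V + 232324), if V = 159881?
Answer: -67619/392205 ≈ -0.17241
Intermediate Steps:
(139214 - 206833)/(V + 232324) = (139214 - 206833)/(159881 + 232324) = -67619/392205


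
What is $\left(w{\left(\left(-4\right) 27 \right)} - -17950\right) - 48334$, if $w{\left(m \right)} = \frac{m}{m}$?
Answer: $-30383$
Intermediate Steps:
$w{\left(m \right)} = 1$
$\left(w{\left(\left(-4\right) 27 \right)} - -17950\right) - 48334 = \left(1 - -17950\right) - 48334 = \left(1 + 17950\right) - 48334 = 17951 - 48334 = -30383$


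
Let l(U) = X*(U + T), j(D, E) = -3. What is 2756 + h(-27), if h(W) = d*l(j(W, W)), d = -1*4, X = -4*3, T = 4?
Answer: 2804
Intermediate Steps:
X = -12
d = -4
l(U) = -48 - 12*U (l(U) = -12*(U + 4) = -12*(4 + U) = -48 - 12*U)
h(W) = 48 (h(W) = -4*(-48 - 12*(-3)) = -4*(-48 + 36) = -4*(-12) = 48)
2756 + h(-27) = 2756 + 48 = 2804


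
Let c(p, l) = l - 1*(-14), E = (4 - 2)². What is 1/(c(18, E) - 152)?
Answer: -1/134 ≈ -0.0074627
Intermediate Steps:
E = 4 (E = 2² = 4)
c(p, l) = 14 + l (c(p, l) = l + 14 = 14 + l)
1/(c(18, E) - 152) = 1/((14 + 4) - 152) = 1/(18 - 152) = 1/(-134) = -1/134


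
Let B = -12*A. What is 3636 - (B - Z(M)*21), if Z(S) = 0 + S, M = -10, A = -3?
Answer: 3390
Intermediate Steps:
Z(S) = S
B = 36 (B = -12*(-3) = 36)
3636 - (B - Z(M)*21) = 3636 - (36 - (-10)*21) = 3636 - (36 - 1*(-210)) = 3636 - (36 + 210) = 3636 - 1*246 = 3636 - 246 = 3390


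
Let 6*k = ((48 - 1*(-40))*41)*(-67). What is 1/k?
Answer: -3/120868 ≈ -2.4820e-5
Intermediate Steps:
k = -120868/3 (k = (((48 - 1*(-40))*41)*(-67))/6 = (((48 + 40)*41)*(-67))/6 = ((88*41)*(-67))/6 = (3608*(-67))/6 = (⅙)*(-241736) = -120868/3 ≈ -40289.)
1/k = 1/(-120868/3) = -3/120868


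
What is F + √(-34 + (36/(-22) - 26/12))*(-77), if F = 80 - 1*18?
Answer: 62 - 7*I*√164670/6 ≈ 62.0 - 473.43*I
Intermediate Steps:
F = 62 (F = 80 - 18 = 62)
F + √(-34 + (36/(-22) - 26/12))*(-77) = 62 + √(-34 + (36/(-22) - 26/12))*(-77) = 62 + √(-34 + (36*(-1/22) - 26*1/12))*(-77) = 62 + √(-34 + (-18/11 - 13/6))*(-77) = 62 + √(-34 - 251/66)*(-77) = 62 + √(-2495/66)*(-77) = 62 + (I*√164670/66)*(-77) = 62 - 7*I*√164670/6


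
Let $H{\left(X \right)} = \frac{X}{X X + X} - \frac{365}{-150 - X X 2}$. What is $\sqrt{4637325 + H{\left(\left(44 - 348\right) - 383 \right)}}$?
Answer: $\frac{\sqrt{2480987964366407978454}}{23130156} \approx 2153.4$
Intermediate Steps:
$H{\left(X \right)} = - \frac{365}{-150 - 2 X^{2}} + \frac{X}{X + X^{2}}$ ($H{\left(X \right)} = \frac{X}{X^{2} + X} - \frac{365}{-150 - X^{2} \cdot 2} = \frac{X}{X + X^{2}} - \frac{365}{-150 - 2 X^{2}} = - \frac{365}{-150 - 2 X^{2}} + \frac{X}{X + X^{2}}$)
$\sqrt{4637325 + H{\left(\left(44 - 348\right) - 383 \right)}} = \sqrt{4637325 + \frac{\frac{515}{2} + \left(\left(44 - 348\right) - 383\right)^{2} + \frac{365 \left(\left(44 - 348\right) - 383\right)}{2}}{75 + \left(\left(44 - 348\right) - 383\right)^{2} + \left(\left(44 - 348\right) - 383\right)^{3} + 75 \left(\left(44 - 348\right) - 383\right)}} = \sqrt{4637325 + \frac{\frac{515}{2} + \left(-304 - 383\right)^{2} + \frac{365 \left(-304 - 383\right)}{2}}{75 + \left(-304 - 383\right)^{2} + \left(-304 - 383\right)^{3} + 75 \left(-304 - 383\right)}} = \sqrt{4637325 + \frac{\frac{515}{2} + \left(-687\right)^{2} + \frac{365}{2} \left(-687\right)}{75 + \left(-687\right)^{2} + \left(-687\right)^{3} + 75 \left(-687\right)}} = \sqrt{4637325 + \frac{\frac{515}{2} + 471969 - \frac{250755}{2}}{75 + 471969 - 324242703 - 51525}} = \sqrt{4637325 + \frac{1}{-323822184} \cdot 346849} = \sqrt{4637325 - \frac{346849}{323822184}} = \sqrt{\frac{1501668709070951}{323822184}} = \frac{\sqrt{2480987964366407978454}}{23130156}$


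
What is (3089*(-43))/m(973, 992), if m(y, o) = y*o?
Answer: -132827/965216 ≈ -0.13761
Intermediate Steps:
m(y, o) = o*y
(3089*(-43))/m(973, 992) = (3089*(-43))/((992*973)) = -132827/965216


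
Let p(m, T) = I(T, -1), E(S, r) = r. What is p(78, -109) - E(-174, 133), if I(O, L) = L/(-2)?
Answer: -265/2 ≈ -132.50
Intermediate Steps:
I(O, L) = -L/2 (I(O, L) = L*(-½) = -L/2)
p(m, T) = ½ (p(m, T) = -½*(-1) = ½)
p(78, -109) - E(-174, 133) = ½ - 1*133 = ½ - 133 = -265/2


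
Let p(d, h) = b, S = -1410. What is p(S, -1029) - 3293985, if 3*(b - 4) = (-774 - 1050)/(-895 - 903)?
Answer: -2961288615/899 ≈ -3.2940e+6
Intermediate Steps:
b = 3900/899 (b = 4 + ((-774 - 1050)/(-895 - 903))/3 = 4 + (-1824/(-1798))/3 = 4 + (-1824*(-1/1798))/3 = 4 + (⅓)*(912/899) = 4 + 304/899 = 3900/899 ≈ 4.3382)
p(d, h) = 3900/899
p(S, -1029) - 3293985 = 3900/899 - 3293985 = -2961288615/899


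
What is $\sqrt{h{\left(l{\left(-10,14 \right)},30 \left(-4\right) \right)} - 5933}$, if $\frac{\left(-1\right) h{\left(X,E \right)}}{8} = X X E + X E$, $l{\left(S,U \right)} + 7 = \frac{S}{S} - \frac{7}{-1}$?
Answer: $i \sqrt{4013} \approx 63.348 i$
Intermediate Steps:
$l{\left(S,U \right)} = 1$ ($l{\left(S,U \right)} = -7 + \left(\frac{S}{S} - \frac{7}{-1}\right) = -7 + \left(1 - -7\right) = -7 + \left(1 + 7\right) = -7 + 8 = 1$)
$h{\left(X,E \right)} = - 8 E X - 8 E X^{2}$ ($h{\left(X,E \right)} = - 8 \left(X X E + X E\right) = - 8 \left(X E X + E X\right) = - 8 \left(E X^{2} + E X\right) = - 8 \left(E X + E X^{2}\right) = - 8 E X - 8 E X^{2}$)
$\sqrt{h{\left(l{\left(-10,14 \right)},30 \left(-4\right) \right)} - 5933} = \sqrt{\left(-8\right) 30 \left(-4\right) 1 \left(1 + 1\right) - 5933} = \sqrt{\left(-8\right) \left(-120\right) 1 \cdot 2 - 5933} = \sqrt{1920 - 5933} = \sqrt{-4013} = i \sqrt{4013}$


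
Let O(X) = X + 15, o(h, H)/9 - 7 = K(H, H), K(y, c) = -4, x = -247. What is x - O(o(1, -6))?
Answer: -289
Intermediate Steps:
o(h, H) = 27 (o(h, H) = 63 + 9*(-4) = 63 - 36 = 27)
O(X) = 15 + X
x - O(o(1, -6)) = -247 - (15 + 27) = -247 - 1*42 = -247 - 42 = -289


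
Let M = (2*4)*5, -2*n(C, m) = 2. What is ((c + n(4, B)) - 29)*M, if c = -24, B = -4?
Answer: -2160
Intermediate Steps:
n(C, m) = -1 (n(C, m) = -1/2*2 = -1)
M = 40 (M = 8*5 = 40)
((c + n(4, B)) - 29)*M = ((-24 - 1) - 29)*40 = (-25 - 29)*40 = -54*40 = -2160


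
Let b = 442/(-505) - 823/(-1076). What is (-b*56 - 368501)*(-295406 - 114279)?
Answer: 4101616985437979/27169 ≈ 1.5097e+11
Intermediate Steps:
b = -59977/543380 (b = 442*(-1/505) - 823*(-1/1076) = -442/505 + 823/1076 = -59977/543380 ≈ -0.11038)
(-b*56 - 368501)*(-295406 - 114279) = (-(-59977)*56/543380 - 368501)*(-295406 - 114279) = (-1*(-839678/135845) - 368501)*(-409685) = (839678/135845 - 368501)*(-409685) = -50058178667/135845*(-409685) = 4101616985437979/27169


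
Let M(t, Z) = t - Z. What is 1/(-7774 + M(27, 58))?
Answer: -1/7805 ≈ -0.00012812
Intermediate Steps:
1/(-7774 + M(27, 58)) = 1/(-7774 + (27 - 1*58)) = 1/(-7774 + (27 - 58)) = 1/(-7774 - 31) = 1/(-7805) = -1/7805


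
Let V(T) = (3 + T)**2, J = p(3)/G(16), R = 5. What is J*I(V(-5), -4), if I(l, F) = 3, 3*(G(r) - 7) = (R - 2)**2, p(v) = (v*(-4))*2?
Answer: -36/5 ≈ -7.2000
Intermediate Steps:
p(v) = -8*v (p(v) = -4*v*2 = -8*v)
G(r) = 10 (G(r) = 7 + (5 - 2)**2/3 = 7 + (1/3)*3**2 = 7 + (1/3)*9 = 7 + 3 = 10)
J = -12/5 (J = -8*3/10 = -24*1/10 = -12/5 ≈ -2.4000)
J*I(V(-5), -4) = -12/5*3 = -36/5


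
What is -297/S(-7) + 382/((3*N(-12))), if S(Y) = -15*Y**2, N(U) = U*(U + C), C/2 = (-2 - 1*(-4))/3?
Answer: 65803/47040 ≈ 1.3989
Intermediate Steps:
C = 4/3 (C = 2*((-2 - 1*(-4))/3) = 2*((-2 + 4)*(1/3)) = 2*(2*(1/3)) = 2*(2/3) = 4/3 ≈ 1.3333)
N(U) = U*(4/3 + U) (N(U) = U*(U + 4/3) = U*(4/3 + U))
-297/S(-7) + 382/((3*N(-12))) = -297/((-15*(-7)**2)) + 382/((3*((1/3)*(-12)*(4 + 3*(-12))))) = -297/((-15*49)) + 382/((3*((1/3)*(-12)*(4 - 36)))) = -297/(-735) + 382/((3*((1/3)*(-12)*(-32)))) = -297*(-1/735) + 382/((3*128)) = 99/245 + 382/384 = 99/245 + 382*(1/384) = 99/245 + 191/192 = 65803/47040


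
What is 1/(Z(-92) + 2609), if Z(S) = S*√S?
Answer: 2609/7585569 + 184*I*√23/7585569 ≈ 0.00034394 + 0.00011633*I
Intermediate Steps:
Z(S) = S^(3/2)
1/(Z(-92) + 2609) = 1/((-92)^(3/2) + 2609) = 1/(-184*I*√23 + 2609) = 1/(2609 - 184*I*√23)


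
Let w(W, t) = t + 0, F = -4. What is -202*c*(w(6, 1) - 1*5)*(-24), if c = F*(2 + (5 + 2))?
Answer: 698112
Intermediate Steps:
c = -36 (c = -4*(2 + (5 + 2)) = -4*(2 + 7) = -4*9 = -36)
w(W, t) = t
-202*c*(w(6, 1) - 1*5)*(-24) = -(-7272)*(1 - 1*5)*(-24) = -(-7272)*(1 - 5)*(-24) = -(-7272)*(-4)*(-24) = -202*144*(-24) = -29088*(-24) = 698112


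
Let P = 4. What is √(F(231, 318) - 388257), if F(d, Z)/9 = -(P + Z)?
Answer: I*√391155 ≈ 625.42*I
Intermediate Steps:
F(d, Z) = -36 - 9*Z (F(d, Z) = 9*(-(4 + Z)) = 9*(-4 - Z) = -36 - 9*Z)
√(F(231, 318) - 388257) = √((-36 - 9*318) - 388257) = √((-36 - 2862) - 388257) = √(-2898 - 388257) = √(-391155) = I*√391155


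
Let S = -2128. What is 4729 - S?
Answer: 6857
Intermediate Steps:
4729 - S = 4729 - 1*(-2128) = 4729 + 2128 = 6857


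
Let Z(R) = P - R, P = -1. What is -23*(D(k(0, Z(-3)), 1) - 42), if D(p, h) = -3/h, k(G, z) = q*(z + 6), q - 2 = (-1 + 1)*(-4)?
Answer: 1035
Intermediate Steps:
q = 2 (q = 2 + (-1 + 1)*(-4) = 2 + 0*(-4) = 2 + 0 = 2)
Z(R) = -1 - R
k(G, z) = 12 + 2*z (k(G, z) = 2*(z + 6) = 2*(6 + z) = 12 + 2*z)
-23*(D(k(0, Z(-3)), 1) - 42) = -23*(-3/1 - 42) = -23*(-3*1 - 42) = -23*(-3 - 42) = -23*(-45) = 1035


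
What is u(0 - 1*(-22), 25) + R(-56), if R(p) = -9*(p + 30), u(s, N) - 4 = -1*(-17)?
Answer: 255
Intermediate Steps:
u(s, N) = 21 (u(s, N) = 4 - 1*(-17) = 4 + 17 = 21)
R(p) = -270 - 9*p (R(p) = -9*(30 + p) = -270 - 9*p)
u(0 - 1*(-22), 25) + R(-56) = 21 + (-270 - 9*(-56)) = 21 + (-270 + 504) = 21 + 234 = 255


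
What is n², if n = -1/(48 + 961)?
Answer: 1/1018081 ≈ 9.8224e-7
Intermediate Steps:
n = -1/1009 ≈ -0.00099108
n² = (-1/1009)² = 1/1018081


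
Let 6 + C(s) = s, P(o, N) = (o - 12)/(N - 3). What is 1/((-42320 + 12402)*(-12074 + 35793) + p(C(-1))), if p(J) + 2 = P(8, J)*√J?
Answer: -4435156525/3147298144200012107 - 5*I*√7/6294596288400024214 ≈ -1.4092e-9 - 2.1016e-18*I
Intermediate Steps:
P(o, N) = (-12 + o)/(-3 + N)
C(s) = -6 + s
p(J) = -2 - 4*√J/(-3 + J) (p(J) = -2 + ((-12 + 8)/(-3 + J))*√J = -2 + (-4/(-3 + J))*√J = -2 - 4*√J/(-3 + J))
1/((-42320 + 12402)*(-12074 + 35793) + p(C(-1))) = 1/((-42320 + 12402)*(-12074 + 35793) + 2*(3 - (-6 - 1) - 2*√(-6 - 1))/(-3 + (-6 - 1))) = 1/(-29918*23719 + 2*(3 - 1*(-7) - 2*I*√7)/(-3 - 7)) = 1/(-709625042 + 2*(3 + 7 - 2*I*√7)/(-10)) = 1/(-709625042 + 2*(-⅒)*(3 + 7 - 2*I*√7)) = 1/(-709625042 + 2*(-⅒)*(10 - 2*I*√7)) = 1/(-709625042 + (-2 + 2*I*√7/5)) = 1/(-709625044 + 2*I*√7/5)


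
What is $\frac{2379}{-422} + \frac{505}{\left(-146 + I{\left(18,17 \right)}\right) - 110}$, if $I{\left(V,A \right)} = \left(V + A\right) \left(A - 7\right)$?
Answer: $- \frac{2629}{9917} \approx -0.2651$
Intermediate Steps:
$I{\left(V,A \right)} = \left(-7 + A\right) \left(A + V\right)$ ($I{\left(V,A \right)} = \left(A + V\right) \left(-7 + A\right) = \left(-7 + A\right) \left(A + V\right)$)
$\frac{2379}{-422} + \frac{505}{\left(-146 + I{\left(18,17 \right)}\right) - 110} = \frac{2379}{-422} + \frac{505}{\left(-146 + \left(17^{2} - 119 - 126 + 17 \cdot 18\right)\right) - 110} = 2379 \left(- \frac{1}{422}\right) + \frac{505}{\left(-146 + \left(289 - 119 - 126 + 306\right)\right) - 110} = - \frac{2379}{422} + \frac{505}{\left(-146 + 350\right) - 110} = - \frac{2379}{422} + \frac{505}{204 - 110} = - \frac{2379}{422} + \frac{505}{94} = - \frac{2629}{9917}$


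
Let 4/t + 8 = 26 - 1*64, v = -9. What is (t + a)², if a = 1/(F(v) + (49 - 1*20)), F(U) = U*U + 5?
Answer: 81/13225 ≈ 0.0061248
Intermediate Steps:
t = -2/23 (t = 4/(-8 + (26 - 1*64)) = 4/(-8 + (26 - 64)) = 4/(-8 - 38) = 4/(-46) = 4*(-1/46) = -2/23 ≈ -0.086957)
F(U) = 5 + U² (F(U) = U² + 5 = 5 + U²)
a = 1/115 (a = 1/((5 + (-9)²) + (49 - 1*20)) = 1/((5 + 81) + (49 - 20)) = 1/(86 + 29) = 1/115 ≈ 0.0086956)
(t + a)² = (-2/23 + 1/115)² = (-9/115)² = 81/13225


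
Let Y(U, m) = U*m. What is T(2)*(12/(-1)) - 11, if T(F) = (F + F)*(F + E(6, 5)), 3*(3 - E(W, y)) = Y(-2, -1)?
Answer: -219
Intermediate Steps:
E(W, y) = 7/3 (E(W, y) = 3 - (-2)*(-1)/3 = 3 - ⅓*2 = 3 - ⅔ = 7/3)
T(F) = 2*F*(7/3 + F) (T(F) = (F + F)*(F + 7/3) = (2*F)*(7/3 + F) = 2*F*(7/3 + F))
T(2)*(12/(-1)) - 11 = ((⅔)*2*(7 + 3*2))*(12/(-1)) - 11 = ((⅔)*2*(7 + 6))*(12*(-1)) - 11 = ((⅔)*2*13)*(-12) - 11 = (52/3)*(-12) - 11 = -208 - 11 = -219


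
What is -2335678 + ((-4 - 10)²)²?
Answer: -2297262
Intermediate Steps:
-2335678 + ((-4 - 10)²)² = -2335678 + ((-14)²)² = -2335678 + 196² = -2335678 + 38416 = -2297262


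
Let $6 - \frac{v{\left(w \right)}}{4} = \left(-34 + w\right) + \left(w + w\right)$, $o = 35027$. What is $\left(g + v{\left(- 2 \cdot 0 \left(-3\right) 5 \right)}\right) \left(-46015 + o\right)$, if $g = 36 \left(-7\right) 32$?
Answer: $86849152$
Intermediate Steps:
$v{\left(w \right)} = 160 - 12 w$ ($v{\left(w \right)} = 24 - 4 \left(\left(-34 + w\right) + \left(w + w\right)\right) = 24 - 4 \left(\left(-34 + w\right) + 2 w\right) = 24 - 4 \left(-34 + 3 w\right) = 24 - \left(-136 + 12 w\right) = 160 - 12 w$)
$g = -8064$ ($g = \left(-252\right) 32 = -8064$)
$\left(g + v{\left(- 2 \cdot 0 \left(-3\right) 5 \right)}\right) \left(-46015 + o\right) = \left(-8064 + \left(160 - 12 - 2 \cdot 0 \left(-3\right) 5\right)\right) \left(-46015 + 35027\right) = \left(-8064 + \left(160 - 12 \left(-2\right) 0 \cdot 5\right)\right) \left(-10988\right) = \left(-8064 + \left(160 - 12 \cdot 0 \cdot 5\right)\right) \left(-10988\right) = \left(-8064 + \left(160 - 0\right)\right) \left(-10988\right) = \left(-8064 + \left(160 + 0\right)\right) \left(-10988\right) = \left(-8064 + 160\right) \left(-10988\right) = \left(-7904\right) \left(-10988\right) = 86849152$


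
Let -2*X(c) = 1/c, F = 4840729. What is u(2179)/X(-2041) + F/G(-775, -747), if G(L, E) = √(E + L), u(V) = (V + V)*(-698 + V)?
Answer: 26346036236 - 4840729*I*√1522/1522 ≈ 2.6346e+10 - 1.2408e+5*I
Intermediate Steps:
u(V) = 2*V*(-698 + V) (u(V) = (2*V)*(-698 + V) = 2*V*(-698 + V))
X(c) = -1/(2*c)
u(2179)/X(-2041) + F/G(-775, -747) = (2*2179*(-698 + 2179))/((-½/(-2041))) + 4840729/(√(-747 - 775)) = (2*2179*1481)/((-½*(-1/2041))) + 4840729/(√(-1522)) = 6454198/(1/4082) + 4840729/((I*√1522)) = 6454198*4082 + 4840729*(-I*√1522/1522) = 26346036236 - 4840729*I*√1522/1522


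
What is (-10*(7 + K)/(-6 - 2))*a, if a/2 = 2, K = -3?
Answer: 20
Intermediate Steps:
a = 4 (a = 2*2 = 4)
(-10*(7 + K)/(-6 - 2))*a = -10*(7 - 3)/(-6 - 2)*4 = -40/(-8)*4 = -40*(-1)/8*4 = -10*(-1/2)*4 = 5*4 = 20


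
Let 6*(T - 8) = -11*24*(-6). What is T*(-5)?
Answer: -1360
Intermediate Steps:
T = 272 (T = 8 + (-11*24*(-6))/6 = 8 + (-264*(-6))/6 = 8 + (⅙)*1584 = 8 + 264 = 272)
T*(-5) = 272*(-5) = -1360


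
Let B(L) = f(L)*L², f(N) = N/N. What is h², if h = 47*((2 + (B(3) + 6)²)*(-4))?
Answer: 1821240976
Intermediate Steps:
f(N) = 1
B(L) = L² (B(L) = 1*L² = L²)
h = -42676 (h = 47*((2 + (3² + 6)²)*(-4)) = 47*((2 + (9 + 6)²)*(-4)) = 47*((2 + 15²)*(-4)) = 47*((2 + 225)*(-4)) = 47*(227*(-4)) = 47*(-908) = -42676)
h² = (-42676)² = 1821240976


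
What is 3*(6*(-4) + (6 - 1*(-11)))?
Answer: -21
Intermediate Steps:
3*(6*(-4) + (6 - 1*(-11))) = 3*(-24 + (6 + 11)) = 3*(-24 + 17) = 3*(-7) = -21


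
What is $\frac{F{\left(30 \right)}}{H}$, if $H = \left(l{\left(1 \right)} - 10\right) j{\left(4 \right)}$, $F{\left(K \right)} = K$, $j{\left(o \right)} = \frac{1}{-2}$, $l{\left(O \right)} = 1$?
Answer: $\frac{20}{3} \approx 6.6667$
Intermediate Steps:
$j{\left(o \right)} = - \frac{1}{2}$
$H = \frac{9}{2}$ ($H = \left(1 - 10\right) \left(- \frac{1}{2}\right) = \left(-9\right) \left(- \frac{1}{2}\right) = \frac{9}{2} \approx 4.5$)
$\frac{F{\left(30 \right)}}{H} = \frac{30}{\frac{9}{2}} = 30 \cdot \frac{2}{9} = \frac{20}{3}$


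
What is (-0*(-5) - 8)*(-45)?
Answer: 360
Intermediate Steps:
(-0*(-5) - 8)*(-45) = (-17*0 - 8)*(-45) = (0 - 8)*(-45) = -8*(-45) = 360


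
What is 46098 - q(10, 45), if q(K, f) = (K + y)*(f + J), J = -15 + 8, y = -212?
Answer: 53774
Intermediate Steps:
J = -7
q(K, f) = (-212 + K)*(-7 + f) (q(K, f) = (K - 212)*(f - 7) = (-212 + K)*(-7 + f))
46098 - q(10, 45) = 46098 - (1484 - 212*45 - 7*10 + 10*45) = 46098 - (1484 - 9540 - 70 + 450) = 46098 - 1*(-7676) = 46098 + 7676 = 53774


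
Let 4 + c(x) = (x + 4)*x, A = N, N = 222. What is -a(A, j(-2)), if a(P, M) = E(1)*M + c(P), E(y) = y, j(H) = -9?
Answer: -50159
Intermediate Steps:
A = 222
c(x) = -4 + x*(4 + x) (c(x) = -4 + (x + 4)*x = -4 + (4 + x)*x = -4 + x*(4 + x))
a(P, M) = -4 + M + P² + 4*P (a(P, M) = 1*M + (-4 + P² + 4*P) = M + (-4 + P² + 4*P) = -4 + M + P² + 4*P)
-a(A, j(-2)) = -(-4 - 9 + 222² + 4*222) = -(-4 - 9 + 49284 + 888) = -1*50159 = -50159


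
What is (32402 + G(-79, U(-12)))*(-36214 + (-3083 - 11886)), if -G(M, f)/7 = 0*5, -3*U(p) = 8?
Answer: -1658431566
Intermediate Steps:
U(p) = -8/3 (U(p) = -⅓*8 = -8/3)
G(M, f) = 0 (G(M, f) = -0*5 = -7*0 = 0)
(32402 + G(-79, U(-12)))*(-36214 + (-3083 - 11886)) = (32402 + 0)*(-36214 + (-3083 - 11886)) = 32402*(-36214 - 14969) = 32402*(-51183) = -1658431566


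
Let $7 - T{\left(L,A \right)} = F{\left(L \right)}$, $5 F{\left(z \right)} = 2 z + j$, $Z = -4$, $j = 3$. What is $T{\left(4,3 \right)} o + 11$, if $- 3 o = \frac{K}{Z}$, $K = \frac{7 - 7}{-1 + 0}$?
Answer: $11$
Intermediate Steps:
$K = 0$ ($K = \frac{0}{-1} = 0 \left(-1\right) = 0$)
$F{\left(z \right)} = \frac{3}{5} + \frac{2 z}{5}$ ($F{\left(z \right)} = \frac{2 z + 3}{5} = \frac{3 + 2 z}{5} = \frac{3}{5} + \frac{2 z}{5}$)
$T{\left(L,A \right)} = \frac{32}{5} - \frac{2 L}{5}$ ($T{\left(L,A \right)} = 7 - \left(\frac{3}{5} + \frac{2 L}{5}\right) = \frac{32}{5} - \frac{2 L}{5}$)
$o = 0$ ($o = - \frac{0 \frac{1}{-4}}{3} = - \frac{0 \left(- \frac{1}{4}\right)}{3} = \left(- \frac{1}{3}\right) 0 = 0$)
$T{\left(4,3 \right)} o + 11 = \left(\frac{32}{5} - \frac{8}{5}\right) 0 + 11 = \frac{24}{5} \cdot 0 + 11 = 0 + 11 = 11$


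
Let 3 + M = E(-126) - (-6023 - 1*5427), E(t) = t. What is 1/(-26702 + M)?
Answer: -1/15381 ≈ -6.5015e-5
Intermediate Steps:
M = 11321 (M = -3 + (-126 - (-6023 - 1*5427)) = -3 + (-126 - (-6023 - 5427)) = -3 + (-126 - 1*(-11450)) = -3 + (-126 + 11450) = -3 + 11324 = 11321)
1/(-26702 + M) = 1/(-26702 + 11321) = 1/(-15381) = -1/15381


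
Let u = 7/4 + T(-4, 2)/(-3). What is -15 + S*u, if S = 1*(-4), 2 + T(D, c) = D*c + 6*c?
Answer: -58/3 ≈ -19.333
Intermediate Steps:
T(D, c) = -2 + 6*c + D*c (T(D, c) = -2 + (D*c + 6*c) = -2 + (6*c + D*c) = -2 + 6*c + D*c)
S = -4
u = 13/12 (u = 7/4 + (-2 + 6*2 - 4*2)/(-3) = 7*(¼) + (-2 + 12 - 8)*(-⅓) = 7/4 + 2*(-⅓) = 7/4 - ⅔ = 13/12 ≈ 1.0833)
-15 + S*u = -15 - 4*13/12 = -15 - 13/3 = -58/3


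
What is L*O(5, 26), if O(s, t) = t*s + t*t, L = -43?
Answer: -34658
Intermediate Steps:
O(s, t) = t² + s*t (O(s, t) = s*t + t² = t² + s*t)
L*O(5, 26) = -1118*(5 + 26) = -1118*31 = -43*806 = -34658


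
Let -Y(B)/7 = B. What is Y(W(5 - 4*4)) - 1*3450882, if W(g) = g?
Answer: -3450805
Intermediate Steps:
Y(B) = -7*B
Y(W(5 - 4*4)) - 1*3450882 = -7*(5 - 4*4) - 1*3450882 = -7*(5 - 16) - 3450882 = -7*(-11) - 3450882 = 77 - 3450882 = -3450805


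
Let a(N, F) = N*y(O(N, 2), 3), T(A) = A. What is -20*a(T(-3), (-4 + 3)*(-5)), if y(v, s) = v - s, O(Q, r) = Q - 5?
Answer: -660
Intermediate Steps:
O(Q, r) = -5 + Q
a(N, F) = N*(-8 + N) (a(N, F) = N*((-5 + N) - 1*3) = N*((-5 + N) - 3) = N*(-8 + N))
-20*a(T(-3), (-4 + 3)*(-5)) = -(-60)*(-8 - 3) = -(-60)*(-11) = -20*33 = -660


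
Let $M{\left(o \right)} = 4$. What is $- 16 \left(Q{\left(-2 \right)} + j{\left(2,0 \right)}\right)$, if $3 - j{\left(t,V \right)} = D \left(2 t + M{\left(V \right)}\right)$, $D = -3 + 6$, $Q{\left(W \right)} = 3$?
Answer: $288$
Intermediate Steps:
$D = 3$
$j{\left(t,V \right)} = -9 - 6 t$ ($j{\left(t,V \right)} = 3 - 3 \left(2 t + 4\right) = 3 - 3 \left(4 + 2 t\right) = 3 - \left(12 + 6 t\right) = -9 - 6 t$)
$- 16 \left(Q{\left(-2 \right)} + j{\left(2,0 \right)}\right) = - 16 \left(3 - 21\right) = \left(-16\right) \left(-18\right) = 288$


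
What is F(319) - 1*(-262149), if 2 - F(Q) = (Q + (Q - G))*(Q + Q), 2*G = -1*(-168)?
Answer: -91301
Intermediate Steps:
G = 84 (G = (-1*(-168))/2 = (½)*168 = 84)
F(Q) = 2 - 2*Q*(-84 + 2*Q) (F(Q) = 2 - (Q + (Q - 1*84))*(Q + Q) = 2 - (Q + (Q - 84))*2*Q = 2 - (Q + (-84 + Q))*2*Q = 2 - (-84 + 2*Q)*2*Q = 2 - 2*Q*(-84 + 2*Q))
F(319) - 1*(-262149) = (2 - 4*319² + 168*319) - 1*(-262149) = (2 - 4*101761 + 53592) + 262149 = (2 - 407044 + 53592) + 262149 = -353450 + 262149 = -91301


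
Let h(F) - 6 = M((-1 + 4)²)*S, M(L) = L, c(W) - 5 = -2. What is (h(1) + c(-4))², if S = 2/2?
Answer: 324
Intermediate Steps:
c(W) = 3 (c(W) = 5 - 2 = 3)
S = 1 (S = 2*(½) = 1)
h(F) = 15 (h(F) = 6 + (-1 + 4)²*1 = 6 + 3²*1 = 6 + 9*1 = 6 + 9 = 15)
(h(1) + c(-4))² = (15 + 3)² = 18² = 324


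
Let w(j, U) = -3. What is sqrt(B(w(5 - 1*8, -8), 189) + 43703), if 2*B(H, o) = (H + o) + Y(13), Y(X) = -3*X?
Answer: sqrt(175106)/2 ≈ 209.23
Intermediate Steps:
B(H, o) = -39/2 + H/2 + o/2 (B(H, o) = ((H + o) - 3*13)/2 = ((H + o) - 39)/2 = (-39 + H + o)/2 = -39/2 + H/2 + o/2)
sqrt(B(w(5 - 1*8, -8), 189) + 43703) = sqrt((-39/2 + (1/2)*(-3) + (1/2)*189) + 43703) = sqrt((-39/2 - 3/2 + 189/2) + 43703) = sqrt(147/2 + 43703) = sqrt(87553/2) = sqrt(175106)/2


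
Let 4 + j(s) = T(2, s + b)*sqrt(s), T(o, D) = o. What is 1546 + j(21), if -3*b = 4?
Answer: 1542 + 2*sqrt(21) ≈ 1551.2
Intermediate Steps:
b = -4/3 (b = -1/3*4 = -4/3 ≈ -1.3333)
j(s) = -4 + 2*sqrt(s)
1546 + j(21) = 1546 + (-4 + 2*sqrt(21)) = 1542 + 2*sqrt(21)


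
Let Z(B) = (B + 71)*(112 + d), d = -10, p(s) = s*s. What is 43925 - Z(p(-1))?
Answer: 36581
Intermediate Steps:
p(s) = s²
Z(B) = 7242 + 102*B (Z(B) = (B + 71)*(112 - 10) = (71 + B)*102 = 7242 + 102*B)
43925 - Z(p(-1)) = 43925 - (7242 + 102*(-1)²) = 43925 - (7242 + 102*1) = 43925 - (7242 + 102) = 43925 - 1*7344 = 43925 - 7344 = 36581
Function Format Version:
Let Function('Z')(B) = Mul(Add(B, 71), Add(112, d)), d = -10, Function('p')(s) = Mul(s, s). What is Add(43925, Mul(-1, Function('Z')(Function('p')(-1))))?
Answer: 36581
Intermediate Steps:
Function('p')(s) = Pow(s, 2)
Function('Z')(B) = Add(7242, Mul(102, B)) (Function('Z')(B) = Mul(Add(B, 71), Add(112, -10)) = Mul(Add(71, B), 102) = Add(7242, Mul(102, B)))
Add(43925, Mul(-1, Function('Z')(Function('p')(-1)))) = Add(43925, Mul(-1, Add(7242, Mul(102, Pow(-1, 2))))) = Add(43925, Mul(-1, Add(7242, Mul(102, 1)))) = Add(43925, Mul(-1, Add(7242, 102))) = Add(43925, Mul(-1, 7344)) = Add(43925, -7344) = 36581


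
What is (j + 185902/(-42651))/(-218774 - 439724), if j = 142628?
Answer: -3041520463/14042799099 ≈ -0.21659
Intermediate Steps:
(j + 185902/(-42651))/(-218774 - 439724) = (142628 + 185902/(-42651))/(-218774 - 439724) = (142628 + 185902*(-1/42651))/(-658498) = (142628 - 185902/42651)*(-1/658498) = (6083040926/42651)*(-1/658498) = -3041520463/14042799099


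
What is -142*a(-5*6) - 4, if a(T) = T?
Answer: 4256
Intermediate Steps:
-142*a(-5*6) - 4 = -(-710)*6 - 4 = -142*(-30) - 4 = 4260 - 4 = 4256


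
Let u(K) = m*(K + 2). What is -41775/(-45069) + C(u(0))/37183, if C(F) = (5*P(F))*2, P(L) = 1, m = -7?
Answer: 517923505/558600209 ≈ 0.92718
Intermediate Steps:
u(K) = -14 - 7*K (u(K) = -7*(K + 2) = -7*(2 + K) = -14 - 7*K)
C(F) = 10 (C(F) = (5*1)*2 = 5*2 = 10)
-41775/(-45069) + C(u(0))/37183 = -41775/(-45069) + 10/37183 = -41775*(-1/45069) + 10*(1/37183) = 13925/15023 + 10/37183 = 517923505/558600209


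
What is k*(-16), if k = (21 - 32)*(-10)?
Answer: -1760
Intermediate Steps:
k = 110 (k = -11*(-10) = 110)
k*(-16) = 110*(-16) = -1760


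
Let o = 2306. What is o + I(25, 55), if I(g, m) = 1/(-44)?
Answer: 101463/44 ≈ 2306.0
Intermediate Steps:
I(g, m) = -1/44
o + I(25, 55) = 2306 - 1/44 = 101463/44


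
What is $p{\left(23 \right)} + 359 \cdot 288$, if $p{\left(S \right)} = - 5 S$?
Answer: $103277$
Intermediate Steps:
$p{\left(23 \right)} + 359 \cdot 288 = \left(-5\right) 23 + 359 \cdot 288 = -115 + 103392 = 103277$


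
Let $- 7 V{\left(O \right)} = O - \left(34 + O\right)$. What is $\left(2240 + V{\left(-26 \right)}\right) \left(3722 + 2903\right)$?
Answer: $\frac{104105250}{7} \approx 1.4872 \cdot 10^{7}$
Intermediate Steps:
$V{\left(O \right)} = \frac{34}{7}$ ($V{\left(O \right)} = - \frac{O - \left(34 + O\right)}{7} = \left(- \frac{1}{7}\right) \left(-34\right) = \frac{34}{7}$)
$\left(2240 + V{\left(-26 \right)}\right) \left(3722 + 2903\right) = \left(2240 + \frac{34}{7}\right) \left(3722 + 2903\right) = \frac{15714}{7} \cdot 6625 = \frac{104105250}{7}$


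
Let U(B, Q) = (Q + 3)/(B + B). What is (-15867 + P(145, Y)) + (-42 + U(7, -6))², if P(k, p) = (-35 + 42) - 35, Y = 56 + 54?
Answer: -2766139/196 ≈ -14113.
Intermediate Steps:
U(B, Q) = (3 + Q)/(2*B) (U(B, Q) = (3 + Q)/((2*B)) = (3 + Q)*(1/(2*B)) = (3 + Q)/(2*B))
Y = 110
P(k, p) = -28 (P(k, p) = 7 - 35 = -28)
(-15867 + P(145, Y)) + (-42 + U(7, -6))² = (-15867 - 28) + (-42 + (½)*(3 - 6)/7)² = -15895 + (-42 + (½)*(⅐)*(-3))² = -15895 + (-42 - 3/14)² = -15895 + (-591/14)² = -15895 + 349281/196 = -2766139/196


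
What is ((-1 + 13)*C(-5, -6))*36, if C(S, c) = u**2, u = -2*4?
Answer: 27648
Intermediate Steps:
u = -8
C(S, c) = 64 (C(S, c) = (-8)**2 = 64)
((-1 + 13)*C(-5, -6))*36 = ((-1 + 13)*64)*36 = (12*64)*36 = 768*36 = 27648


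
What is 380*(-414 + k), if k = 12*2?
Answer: -148200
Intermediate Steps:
k = 24
380*(-414 + k) = 380*(-414 + 24) = 380*(-390) = -148200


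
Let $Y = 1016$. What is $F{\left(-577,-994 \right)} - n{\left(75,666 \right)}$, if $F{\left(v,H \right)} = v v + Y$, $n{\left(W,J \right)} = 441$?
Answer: $333504$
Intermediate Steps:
$F{\left(v,H \right)} = 1016 + v^{2}$ ($F{\left(v,H \right)} = v v + 1016 = v^{2} + 1016 = 1016 + v^{2}$)
$F{\left(-577,-994 \right)} - n{\left(75,666 \right)} = \left(1016 + \left(-577\right)^{2}\right) - 441 = \left(1016 + 332929\right) - 441 = 333945 - 441 = 333504$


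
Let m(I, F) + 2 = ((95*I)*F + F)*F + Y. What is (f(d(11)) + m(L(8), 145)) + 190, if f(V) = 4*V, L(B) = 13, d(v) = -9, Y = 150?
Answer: 25987202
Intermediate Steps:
m(I, F) = 148 + F*(F + 95*F*I) (m(I, F) = -2 + (((95*I)*F + F)*F + 150) = -2 + ((95*F*I + F)*F + 150) = -2 + ((F + 95*F*I)*F + 150) = -2 + (F*(F + 95*F*I) + 150) = -2 + (150 + F*(F + 95*F*I)) = 148 + F*(F + 95*F*I))
(f(d(11)) + m(L(8), 145)) + 190 = (4*(-9) + (148 + 145**2 + 95*13*145**2)) + 190 = (-36 + (148 + 21025 + 95*13*21025)) + 190 = (-36 + (148 + 21025 + 25965875)) + 190 = (-36 + 25987048) + 190 = 25987012 + 190 = 25987202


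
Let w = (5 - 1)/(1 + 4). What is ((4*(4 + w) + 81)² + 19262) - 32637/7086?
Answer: 1730013487/59050 ≈ 29297.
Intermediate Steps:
w = ⅘ (w = 4/5 = 4*(⅕) = ⅘ ≈ 0.80000)
((4*(4 + w) + 81)² + 19262) - 32637/7086 = ((4*(4 + ⅘) + 81)² + 19262) - 32637/7086 = ((4*(24/5) + 81)² + 19262) - 32637*1/7086 = ((96/5 + 81)² + 19262) - 10879/2362 = ((501/5)² + 19262) - 10879/2362 = (251001/25 + 19262) - 10879/2362 = 732551/25 - 10879/2362 = 1730013487/59050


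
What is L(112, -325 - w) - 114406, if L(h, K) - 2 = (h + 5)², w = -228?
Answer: -100715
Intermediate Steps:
L(h, K) = 2 + (5 + h)² (L(h, K) = 2 + (h + 5)² = 2 + (5 + h)²)
L(112, -325 - w) - 114406 = (2 + (5 + 112)²) - 114406 = (2 + 117²) - 114406 = (2 + 13689) - 114406 = 13691 - 114406 = -100715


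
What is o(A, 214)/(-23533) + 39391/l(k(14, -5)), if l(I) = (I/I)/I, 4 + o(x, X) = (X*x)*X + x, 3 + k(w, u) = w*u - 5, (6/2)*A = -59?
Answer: -216912584267/70599 ≈ -3.0725e+6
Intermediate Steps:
A = -59/3 (A = (⅓)*(-59) = -59/3 ≈ -19.667)
k(w, u) = -8 + u*w (k(w, u) = -3 + (w*u - 5) = -3 + (u*w - 5) = -3 + (-5 + u*w) = -8 + u*w)
o(x, X) = -4 + x + x*X² (o(x, X) = -4 + ((X*x)*X + x) = -4 + (x*X² + x) = -4 + (x + x*X²) = -4 + x + x*X²)
l(I) = 1/I
o(A, 214)/(-23533) + 39391/l(k(14, -5)) = (-4 - 59/3 - 59/3*214²)/(-23533) + 39391/(1/(-8 - 5*14)) = (-4 - 59/3 - 59/3*45796)*(-1/23533) + 39391/(1/(-8 - 70)) = (-4 - 59/3 - 2701964/3)*(-1/23533) + 39391/(1/(-78)) = -2702035/3*(-1/23533) + 39391/(-1/78) = 2702035/70599 + 39391*(-78) = 2702035/70599 - 3072498 = -216912584267/70599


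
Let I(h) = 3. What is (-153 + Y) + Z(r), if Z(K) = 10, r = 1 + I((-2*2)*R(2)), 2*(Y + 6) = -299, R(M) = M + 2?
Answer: -597/2 ≈ -298.50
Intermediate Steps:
R(M) = 2 + M
Y = -311/2 (Y = -6 + (½)*(-299) = -6 - 299/2 = -311/2 ≈ -155.50)
r = 4 (r = 1 + 3 = 4)
(-153 + Y) + Z(r) = (-153 - 311/2) + 10 = -617/2 + 10 = -597/2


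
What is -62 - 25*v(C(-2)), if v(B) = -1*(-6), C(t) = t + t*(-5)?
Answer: -212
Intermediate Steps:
C(t) = -4*t (C(t) = t - 5*t = -4*t)
v(B) = 6
-62 - 25*v(C(-2)) = -62 - 25*6 = -62 - 150 = -212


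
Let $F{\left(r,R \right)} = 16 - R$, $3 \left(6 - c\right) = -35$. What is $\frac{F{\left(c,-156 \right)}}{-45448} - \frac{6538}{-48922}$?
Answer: $\frac{36090555}{277925882} \approx 0.12986$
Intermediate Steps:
$c = \frac{53}{3}$ ($c = 6 - - \frac{35}{3} = 6 + \frac{35}{3} = \frac{53}{3} \approx 17.667$)
$\frac{F{\left(c,-156 \right)}}{-45448} - \frac{6538}{-48922} = \frac{16 - -156}{-45448} - \frac{6538}{-48922} = \left(16 + 156\right) \left(- \frac{1}{45448}\right) - - \frac{3269}{24461} = 172 \left(- \frac{1}{45448}\right) + \frac{3269}{24461} = - \frac{43}{11362} + \frac{3269}{24461} = \frac{36090555}{277925882}$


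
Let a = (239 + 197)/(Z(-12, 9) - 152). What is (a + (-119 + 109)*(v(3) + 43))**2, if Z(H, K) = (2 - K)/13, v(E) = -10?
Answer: 435676563364/3932289 ≈ 1.1079e+5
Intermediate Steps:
Z(H, K) = 2/13 - K/13 (Z(H, K) = (2 - K)*(1/13) = 2/13 - K/13)
a = -5668/1983 (a = (239 + 197)/((2/13 - 1/13*9) - 152) = 436/((2/13 - 9/13) - 152) = 436/(-7/13 - 152) = 436/(-1983/13) = 436*(-13/1983) = -5668/1983 ≈ -2.8583)
(a + (-119 + 109)*(v(3) + 43))**2 = (-5668/1983 + (-119 + 109)*(-10 + 43))**2 = (-5668/1983 - 10*33)**2 = (-5668/1983 - 330)**2 = (-660058/1983)**2 = 435676563364/3932289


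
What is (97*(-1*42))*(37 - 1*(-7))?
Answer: -179256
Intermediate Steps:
(97*(-1*42))*(37 - 1*(-7)) = (97*(-42))*(37 + 7) = -4074*44 = -179256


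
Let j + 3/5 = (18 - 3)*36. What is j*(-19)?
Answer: -51243/5 ≈ -10249.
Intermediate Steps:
j = 2697/5 (j = -⅗ + (18 - 3)*36 = -⅗ + 15*36 = -⅗ + 540 = 2697/5 ≈ 539.40)
j*(-19) = (2697/5)*(-19) = -51243/5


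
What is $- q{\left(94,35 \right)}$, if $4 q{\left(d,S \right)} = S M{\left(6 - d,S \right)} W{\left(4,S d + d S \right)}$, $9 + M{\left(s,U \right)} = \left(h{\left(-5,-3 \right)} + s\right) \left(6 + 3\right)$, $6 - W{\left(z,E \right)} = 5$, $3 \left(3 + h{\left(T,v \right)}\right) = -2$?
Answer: $\frac{14595}{2} \approx 7297.5$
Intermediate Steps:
$h{\left(T,v \right)} = - \frac{11}{3}$ ($h{\left(T,v \right)} = -3 + \frac{1}{3} \left(-2\right) = -3 - \frac{2}{3} = - \frac{11}{3}$)
$W{\left(z,E \right)} = 1$ ($W{\left(z,E \right)} = 6 - 5 = 1$)
$M{\left(s,U \right)} = -42 + 9 s$ ($M{\left(s,U \right)} = -9 + \left(- \frac{11}{3} + s\right) \left(6 + 3\right) = -9 + \left(- \frac{11}{3} + s\right) 9 = -9 + \left(-33 + 9 s\right) = -42 + 9 s$)
$q{\left(d,S \right)} = \frac{S \left(12 - 9 d\right)}{4}$ ($q{\left(d,S \right)} = \frac{S \left(-42 + 9 \left(6 - d\right)\right) 1}{4} = \frac{S \left(-42 - \left(-54 + 9 d\right)\right) 1}{4} = \frac{S \left(12 - 9 d\right) 1}{4} = \frac{S \left(12 - 9 d\right)}{4}$)
$- q{\left(94,35 \right)} = - \frac{3 \cdot 35 \left(4 - 282\right)}{4} = - \frac{3 \cdot 35 \left(-278\right)}{4} = \left(-1\right) \left(- \frac{14595}{2}\right) = \frac{14595}{2}$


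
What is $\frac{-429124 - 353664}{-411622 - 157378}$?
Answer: $\frac{195697}{142250} \approx 1.3757$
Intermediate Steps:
$\frac{-429124 - 353664}{-411622 - 157378} = - \frac{782788}{-569000} = \left(-782788\right) \left(- \frac{1}{569000}\right) = \frac{195697}{142250}$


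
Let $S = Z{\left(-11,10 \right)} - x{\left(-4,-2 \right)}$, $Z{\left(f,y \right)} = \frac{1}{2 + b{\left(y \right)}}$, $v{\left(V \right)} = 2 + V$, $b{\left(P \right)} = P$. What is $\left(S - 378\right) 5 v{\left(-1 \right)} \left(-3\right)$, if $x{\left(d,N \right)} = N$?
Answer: $\frac{22555}{4} \approx 5638.8$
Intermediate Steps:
$Z{\left(f,y \right)} = \frac{1}{2 + y}$
$S = \frac{25}{12}$ ($S = \frac{1}{2 + 10} - -2 = \frac{1}{12} + 2 = \frac{25}{12} \approx 2.0833$)
$\left(S - 378\right) 5 v{\left(-1 \right)} \left(-3\right) = \left(\frac{25}{12} - 378\right) 5 \left(2 - 1\right) \left(-3\right) = - \frac{4511 \cdot 5 \cdot 1 \left(-3\right)}{12} = - \frac{4511 \cdot 5 \left(-3\right)}{12} = \left(- \frac{4511}{12}\right) \left(-15\right) = \frac{22555}{4}$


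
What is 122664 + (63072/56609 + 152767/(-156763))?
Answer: 1088545699329721/8874196667 ≈ 1.2266e+5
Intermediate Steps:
122664 + (63072/56609 + 152767/(-156763)) = 122664 + (63072*(1/56609) + 152767*(-1/156763)) = 122664 + (63072/56609 - 152767/156763) = 122664 + 1239368833/8874196667 = 1088545699329721/8874196667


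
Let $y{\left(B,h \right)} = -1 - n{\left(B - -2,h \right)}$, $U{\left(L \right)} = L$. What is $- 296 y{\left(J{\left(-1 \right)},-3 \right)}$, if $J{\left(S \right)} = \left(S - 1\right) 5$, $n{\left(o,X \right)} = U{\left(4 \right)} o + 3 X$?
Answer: $-11840$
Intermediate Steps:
$n{\left(o,X \right)} = 3 X + 4 o$ ($n{\left(o,X \right)} = 4 o + 3 X = 3 X + 4 o$)
$J{\left(S \right)} = -5 + 5 S$ ($J{\left(S \right)} = \left(-1 + S\right) 5 = -5 + 5 S$)
$y{\left(B,h \right)} = -9 - 4 B - 3 h$ ($y{\left(B,h \right)} = -1 - \left(3 h + 4 \left(B - -2\right)\right) = -1 - \left(3 h + 4 \left(B + 2\right)\right) = -1 - \left(3 h + 4 \left(2 + B\right)\right) = -1 - \left(3 h + \left(8 + 4 B\right)\right) = -1 - \left(8 + 3 h + 4 B\right) = -9 - 4 B - 3 h$)
$- 296 y{\left(J{\left(-1 \right)},-3 \right)} = - 296 \left(-9 - 4 \left(-5 + 5 \left(-1\right)\right) - -9\right) = - 296 \left(-9 - 4 \left(-5 - 5\right) + 9\right) = - 296 \left(-9 - -40 + 9\right) = - 296 \left(-9 + 40 + 9\right) = \left(-296\right) 40 = -11840$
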